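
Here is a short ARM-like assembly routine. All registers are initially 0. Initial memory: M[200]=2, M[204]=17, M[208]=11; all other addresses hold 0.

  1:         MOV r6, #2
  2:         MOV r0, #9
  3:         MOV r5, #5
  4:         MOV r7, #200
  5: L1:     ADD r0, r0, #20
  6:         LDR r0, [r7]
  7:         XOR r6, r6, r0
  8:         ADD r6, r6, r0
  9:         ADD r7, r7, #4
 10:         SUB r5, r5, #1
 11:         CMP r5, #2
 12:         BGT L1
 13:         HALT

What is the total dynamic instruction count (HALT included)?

after MOV r6, #2: r6=2
after MOV r0, #9: r0=9
after MOV r5, #5: r5=5
after MOV r7, #200: r7=200
after ADD r0, r0, #20: r0=9+20=29
after LDR r0, [r7]: r0=M[200]=2
after XOR r6, r6, r0: r6=2^2=0
after ADD r6, r6, r0: r6=0+2=2
after ADD r7, r7, #4: r7=200+4=204
after SUB r5, r5, #1: r5=5-1=4
CMP r5, #2  (cmp 4,2)
BGT L1: taken
after ADD r0, r0, #20: r0=2+20=22
after LDR r0, [r7]: r0=M[204]=17
after XOR r6, r6, r0: r6=2^17=19
after ADD r6, r6, r0: r6=19+17=36
after ADD r7, r7, #4: r7=204+4=208
after SUB r5, r5, #1: r5=4-1=3
CMP r5, #2  (cmp 3,2)
BGT L1: taken
after ADD r0, r0, #20: r0=17+20=37
after LDR r0, [r7]: r0=M[208]=11
after XOR r6, r6, r0: r6=36^11=47
after ADD r6, r6, r0: r6=47+11=58
after ADD r7, r7, #4: r7=208+4=212
after SUB r5, r5, #1: r5=3-1=2
CMP r5, #2  (cmp 2,2)
BGT L1: not taken
halt.
Total executed instructions: 29.

29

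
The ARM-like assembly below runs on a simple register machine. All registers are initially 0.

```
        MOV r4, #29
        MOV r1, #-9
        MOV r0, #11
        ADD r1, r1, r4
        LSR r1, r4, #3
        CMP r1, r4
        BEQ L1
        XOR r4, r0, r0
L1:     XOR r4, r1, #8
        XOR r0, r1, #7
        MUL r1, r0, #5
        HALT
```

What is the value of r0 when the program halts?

4

MOV r4, #29 → r4=29
MOV r1, #-9 → r1=-9
MOV r0, #11 → r0=11
ADD r1, r1, r4 → r1=(-9)+29=20
LSR r1, r4, #3 → r1=29>>3=3
CMP r1, r4  (cmp 3,29)
BEQ L1: not taken
XOR r4, r0, r0 → r4=11^11=0
XOR r4, r1, #8 → r4=3^8=11
XOR r0, r1, #7 → r0=3^7=4
MUL r1, r0, #5 → r1=4*5=20
halt.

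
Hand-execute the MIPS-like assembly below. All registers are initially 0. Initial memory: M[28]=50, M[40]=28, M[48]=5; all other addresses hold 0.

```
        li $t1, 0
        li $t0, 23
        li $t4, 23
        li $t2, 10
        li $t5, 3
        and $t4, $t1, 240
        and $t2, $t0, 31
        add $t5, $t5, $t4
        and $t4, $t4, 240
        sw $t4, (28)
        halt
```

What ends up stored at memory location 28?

0

after li $t1, 0: $t1=0
after li $t0, 23: $t0=23
after li $t4, 23: $t4=23
after li $t2, 10: $t2=10
after li $t5, 3: $t5=3
after and $t4, $t1, 240: $t4=0&240=0
after and $t2, $t0, 31: $t2=23&31=23
after add $t5, $t5, $t4: $t5=3+0=3
after and $t4, $t4, 240: $t4=0&240=0
sw $t4, (28) → M[28]=0
halt.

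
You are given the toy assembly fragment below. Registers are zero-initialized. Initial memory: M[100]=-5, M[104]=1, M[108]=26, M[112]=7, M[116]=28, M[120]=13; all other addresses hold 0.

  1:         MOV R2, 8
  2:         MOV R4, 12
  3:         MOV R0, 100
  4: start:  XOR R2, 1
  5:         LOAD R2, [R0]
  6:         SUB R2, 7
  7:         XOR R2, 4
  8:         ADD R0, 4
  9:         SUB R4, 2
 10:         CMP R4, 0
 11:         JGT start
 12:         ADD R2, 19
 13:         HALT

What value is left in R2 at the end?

after MOV R2, 8: R2=8
after MOV R4, 12: R4=12
after MOV R0, 100: R0=100
after XOR R2, 1: R2=8^1=9
after LOAD R2, [R0]: R2=M[100]=-5
after SUB R2, 7: R2=(-5)-7=-12
after XOR R2, 4: R2=(-12)^4=-16
after ADD R0, 4: R0=100+4=104
after SUB R4, 2: R4=12-2=10
CMP R4, 0  (cmp 10,0)
JGT start: taken
after XOR R2, 1: R2=(-16)^1=-15
after LOAD R2, [R0]: R2=M[104]=1
after SUB R2, 7: R2=1-7=-6
after XOR R2, 4: R2=(-6)^4=-2
after ADD R0, 4: R0=104+4=108
after SUB R4, 2: R4=10-2=8
CMP R4, 0  (cmp 8,0)
JGT start: taken
after XOR R2, 1: R2=(-2)^1=-1
after LOAD R2, [R0]: R2=M[108]=26
after SUB R2, 7: R2=26-7=19
after XOR R2, 4: R2=19^4=23
after ADD R0, 4: R0=108+4=112
after SUB R4, 2: R4=8-2=6
CMP R4, 0  (cmp 6,0)
JGT start: taken
after XOR R2, 1: R2=23^1=22
after LOAD R2, [R0]: R2=M[112]=7
after SUB R2, 7: R2=7-7=0
after XOR R2, 4: R2=0^4=4
after ADD R0, 4: R0=112+4=116
after SUB R4, 2: R4=6-2=4
CMP R4, 0  (cmp 4,0)
JGT start: taken
after XOR R2, 1: R2=4^1=5
after LOAD R2, [R0]: R2=M[116]=28
after SUB R2, 7: R2=28-7=21
after XOR R2, 4: R2=21^4=17
after ADD R0, 4: R0=116+4=120
after SUB R4, 2: R4=4-2=2
CMP R4, 0  (cmp 2,0)
JGT start: taken
after XOR R2, 1: R2=17^1=16
after LOAD R2, [R0]: R2=M[120]=13
after SUB R2, 7: R2=13-7=6
after XOR R2, 4: R2=6^4=2
after ADD R0, 4: R0=120+4=124
after SUB R4, 2: R4=2-2=0
CMP R4, 0  (cmp 0,0)
JGT start: not taken
after ADD R2, 19: R2=2+19=21
halt.

21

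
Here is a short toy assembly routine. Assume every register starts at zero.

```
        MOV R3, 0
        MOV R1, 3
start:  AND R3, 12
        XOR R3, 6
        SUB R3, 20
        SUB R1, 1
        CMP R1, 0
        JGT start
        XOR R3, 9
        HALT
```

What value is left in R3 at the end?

-5

MOV R3, 0 → R3=0
MOV R1, 3 → R1=3
AND R3, 12 → R3=0&12=0
XOR R3, 6 → R3=0^6=6
SUB R3, 20 → R3=6-20=-14
SUB R1, 1 → R1=3-1=2
CMP R1, 0  (cmp 2,0)
JGT start: taken
AND R3, 12 → R3=(-14)&12=0
XOR R3, 6 → R3=0^6=6
SUB R3, 20 → R3=6-20=-14
SUB R1, 1 → R1=2-1=1
CMP R1, 0  (cmp 1,0)
JGT start: taken
AND R3, 12 → R3=(-14)&12=0
XOR R3, 6 → R3=0^6=6
SUB R3, 20 → R3=6-20=-14
SUB R1, 1 → R1=1-1=0
CMP R1, 0  (cmp 0,0)
JGT start: not taken
XOR R3, 9 → R3=(-14)^9=-5
halt.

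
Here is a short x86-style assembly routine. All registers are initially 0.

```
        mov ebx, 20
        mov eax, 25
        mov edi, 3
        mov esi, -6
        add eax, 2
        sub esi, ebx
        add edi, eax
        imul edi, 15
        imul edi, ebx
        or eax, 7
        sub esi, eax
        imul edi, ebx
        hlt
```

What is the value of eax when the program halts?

after mov ebx, 20: ebx=20
after mov eax, 25: eax=25
after mov edi, 3: edi=3
after mov esi, -6: esi=-6
after add eax, 2: eax=25+2=27
after sub esi, ebx: esi=(-6)-20=-26
after add edi, eax: edi=3+27=30
after imul edi, 15: edi=30*15=450
after imul edi, ebx: edi=450*20=9000
after or eax, 7: eax=27|7=31
after sub esi, eax: esi=(-26)-31=-57
after imul edi, ebx: edi=9000*20=180000
halt.

31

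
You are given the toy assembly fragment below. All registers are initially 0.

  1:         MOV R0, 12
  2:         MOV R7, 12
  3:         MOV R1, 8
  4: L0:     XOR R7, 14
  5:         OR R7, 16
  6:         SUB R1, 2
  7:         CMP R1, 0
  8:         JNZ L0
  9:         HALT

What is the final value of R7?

28

MOV R0, 12 → R0=12
MOV R7, 12 → R7=12
MOV R1, 8 → R1=8
XOR R7, 14 → R7=12^14=2
OR R7, 16 → R7=2|16=18
SUB R1, 2 → R1=8-2=6
CMP R1, 0  (cmp 6,0)
JNZ L0: taken
XOR R7, 14 → R7=18^14=28
OR R7, 16 → R7=28|16=28
SUB R1, 2 → R1=6-2=4
CMP R1, 0  (cmp 4,0)
JNZ L0: taken
XOR R7, 14 → R7=28^14=18
OR R7, 16 → R7=18|16=18
SUB R1, 2 → R1=4-2=2
CMP R1, 0  (cmp 2,0)
JNZ L0: taken
XOR R7, 14 → R7=18^14=28
OR R7, 16 → R7=28|16=28
SUB R1, 2 → R1=2-2=0
CMP R1, 0  (cmp 0,0)
JNZ L0: not taken
halt.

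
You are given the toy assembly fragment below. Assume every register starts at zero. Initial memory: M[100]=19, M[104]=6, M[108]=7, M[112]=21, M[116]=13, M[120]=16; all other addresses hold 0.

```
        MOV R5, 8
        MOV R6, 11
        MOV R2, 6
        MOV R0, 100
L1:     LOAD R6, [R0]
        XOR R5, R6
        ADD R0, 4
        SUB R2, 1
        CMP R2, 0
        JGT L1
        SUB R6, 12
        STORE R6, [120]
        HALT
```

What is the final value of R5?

R5=8
R6=11
R2=6
R0=100
R6=M[100]=19
R5=8^19=27
R0=100+4=104
R2=6-1=5
CMP R2, 0  (cmp 5,0)
JGT L1: taken
R6=M[104]=6
R5=27^6=29
R0=104+4=108
R2=5-1=4
CMP R2, 0  (cmp 4,0)
JGT L1: taken
R6=M[108]=7
R5=29^7=26
R0=108+4=112
R2=4-1=3
CMP R2, 0  (cmp 3,0)
JGT L1: taken
R6=M[112]=21
R5=26^21=15
R0=112+4=116
R2=3-1=2
CMP R2, 0  (cmp 2,0)
JGT L1: taken
R6=M[116]=13
R5=15^13=2
R0=116+4=120
R2=2-1=1
CMP R2, 0  (cmp 1,0)
JGT L1: taken
R6=M[120]=16
R5=2^16=18
R0=120+4=124
R2=1-1=0
CMP R2, 0  (cmp 0,0)
JGT L1: not taken
R6=16-12=4
STORE R6, [120] → M[120]=4
halt.

18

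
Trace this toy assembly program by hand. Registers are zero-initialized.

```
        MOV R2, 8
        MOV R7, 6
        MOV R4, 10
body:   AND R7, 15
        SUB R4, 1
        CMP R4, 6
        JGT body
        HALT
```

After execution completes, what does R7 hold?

6

after MOV R2, 8: R2=8
after MOV R7, 6: R7=6
after MOV R4, 10: R4=10
after AND R7, 15: R7=6&15=6
after SUB R4, 1: R4=10-1=9
CMP R4, 6  (cmp 9,6)
JGT body: taken
after AND R7, 15: R7=6&15=6
after SUB R4, 1: R4=9-1=8
CMP R4, 6  (cmp 8,6)
JGT body: taken
after AND R7, 15: R7=6&15=6
after SUB R4, 1: R4=8-1=7
CMP R4, 6  (cmp 7,6)
JGT body: taken
after AND R7, 15: R7=6&15=6
after SUB R4, 1: R4=7-1=6
CMP R4, 6  (cmp 6,6)
JGT body: not taken
halt.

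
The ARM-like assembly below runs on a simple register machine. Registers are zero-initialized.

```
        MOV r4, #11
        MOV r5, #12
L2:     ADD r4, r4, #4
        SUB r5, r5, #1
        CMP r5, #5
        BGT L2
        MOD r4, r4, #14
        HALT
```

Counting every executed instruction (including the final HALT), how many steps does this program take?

32

r4=11
r5=12
r4=11+4=15
r5=12-1=11
CMP r5, #5  (cmp 11,5)
BGT L2: taken
r4=15+4=19
r5=11-1=10
CMP r5, #5  (cmp 10,5)
BGT L2: taken
r4=19+4=23
r5=10-1=9
CMP r5, #5  (cmp 9,5)
BGT L2: taken
r4=23+4=27
r5=9-1=8
CMP r5, #5  (cmp 8,5)
BGT L2: taken
r4=27+4=31
r5=8-1=7
CMP r5, #5  (cmp 7,5)
BGT L2: taken
r4=31+4=35
r5=7-1=6
CMP r5, #5  (cmp 6,5)
BGT L2: taken
r4=35+4=39
r5=6-1=5
CMP r5, #5  (cmp 5,5)
BGT L2: not taken
r4=39%14=11
halt.
Total executed instructions: 32.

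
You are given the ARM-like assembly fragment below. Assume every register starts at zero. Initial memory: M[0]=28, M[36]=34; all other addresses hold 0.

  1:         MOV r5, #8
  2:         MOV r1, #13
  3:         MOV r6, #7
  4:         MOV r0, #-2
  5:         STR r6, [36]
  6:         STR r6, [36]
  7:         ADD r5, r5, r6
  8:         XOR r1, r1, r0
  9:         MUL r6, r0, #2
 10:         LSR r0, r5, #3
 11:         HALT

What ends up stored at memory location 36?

7

r5=8
r1=13
r6=7
r0=-2
STR r6, [36] → M[36]=7
STR r6, [36] → M[36]=7
r5=8+7=15
r1=13^(-2)=-13
r6=(-2)*2=-4
r0=15>>3=1
halt.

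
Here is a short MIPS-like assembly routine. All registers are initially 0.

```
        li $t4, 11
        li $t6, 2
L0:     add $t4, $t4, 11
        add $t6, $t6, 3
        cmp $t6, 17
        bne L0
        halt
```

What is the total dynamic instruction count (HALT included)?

after li $t4, 11: $t4=11
after li $t6, 2: $t6=2
after add $t4, $t4, 11: $t4=11+11=22
after add $t6, $t6, 3: $t6=2+3=5
cmp $t6, 17  (cmp 5,17)
bne L0: taken
after add $t4, $t4, 11: $t4=22+11=33
after add $t6, $t6, 3: $t6=5+3=8
cmp $t6, 17  (cmp 8,17)
bne L0: taken
after add $t4, $t4, 11: $t4=33+11=44
after add $t6, $t6, 3: $t6=8+3=11
cmp $t6, 17  (cmp 11,17)
bne L0: taken
after add $t4, $t4, 11: $t4=44+11=55
after add $t6, $t6, 3: $t6=11+3=14
cmp $t6, 17  (cmp 14,17)
bne L0: taken
after add $t4, $t4, 11: $t4=55+11=66
after add $t6, $t6, 3: $t6=14+3=17
cmp $t6, 17  (cmp 17,17)
bne L0: not taken
halt.
Total executed instructions: 23.

23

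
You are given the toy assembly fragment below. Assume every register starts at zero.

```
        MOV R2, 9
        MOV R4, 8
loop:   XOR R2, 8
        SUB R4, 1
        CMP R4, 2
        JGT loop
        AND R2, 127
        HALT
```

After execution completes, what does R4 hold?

2

R2=9
R4=8
R2=9^8=1
R4=8-1=7
CMP R4, 2  (cmp 7,2)
JGT loop: taken
R2=1^8=9
R4=7-1=6
CMP R4, 2  (cmp 6,2)
JGT loop: taken
R2=9^8=1
R4=6-1=5
CMP R4, 2  (cmp 5,2)
JGT loop: taken
R2=1^8=9
R4=5-1=4
CMP R4, 2  (cmp 4,2)
JGT loop: taken
R2=9^8=1
R4=4-1=3
CMP R4, 2  (cmp 3,2)
JGT loop: taken
R2=1^8=9
R4=3-1=2
CMP R4, 2  (cmp 2,2)
JGT loop: not taken
R2=9&127=9
halt.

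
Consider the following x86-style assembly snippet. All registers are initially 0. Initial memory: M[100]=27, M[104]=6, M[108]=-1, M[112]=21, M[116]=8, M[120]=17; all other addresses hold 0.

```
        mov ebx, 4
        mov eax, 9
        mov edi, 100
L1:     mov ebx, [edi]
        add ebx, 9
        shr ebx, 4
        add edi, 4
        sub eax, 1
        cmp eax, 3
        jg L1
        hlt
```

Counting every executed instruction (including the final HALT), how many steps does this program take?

after mov ebx, 4: ebx=4
after mov eax, 9: eax=9
after mov edi, 100: edi=100
after mov ebx, [edi]: ebx=M[100]=27
after add ebx, 9: ebx=27+9=36
after shr ebx, 4: ebx=36>>4=2
after add edi, 4: edi=100+4=104
after sub eax, 1: eax=9-1=8
cmp eax, 3  (cmp 8,3)
jg L1: taken
after mov ebx, [edi]: ebx=M[104]=6
after add ebx, 9: ebx=6+9=15
after shr ebx, 4: ebx=15>>4=0
after add edi, 4: edi=104+4=108
after sub eax, 1: eax=8-1=7
cmp eax, 3  (cmp 7,3)
jg L1: taken
after mov ebx, [edi]: ebx=M[108]=-1
after add ebx, 9: ebx=(-1)+9=8
after shr ebx, 4: ebx=8>>4=0
after add edi, 4: edi=108+4=112
after sub eax, 1: eax=7-1=6
cmp eax, 3  (cmp 6,3)
jg L1: taken
after mov ebx, [edi]: ebx=M[112]=21
after add ebx, 9: ebx=21+9=30
after shr ebx, 4: ebx=30>>4=1
after add edi, 4: edi=112+4=116
after sub eax, 1: eax=6-1=5
cmp eax, 3  (cmp 5,3)
jg L1: taken
after mov ebx, [edi]: ebx=M[116]=8
after add ebx, 9: ebx=8+9=17
after shr ebx, 4: ebx=17>>4=1
after add edi, 4: edi=116+4=120
after sub eax, 1: eax=5-1=4
cmp eax, 3  (cmp 4,3)
jg L1: taken
after mov ebx, [edi]: ebx=M[120]=17
after add ebx, 9: ebx=17+9=26
after shr ebx, 4: ebx=26>>4=1
after add edi, 4: edi=120+4=124
after sub eax, 1: eax=4-1=3
cmp eax, 3  (cmp 3,3)
jg L1: not taken
halt.
Total executed instructions: 46.

46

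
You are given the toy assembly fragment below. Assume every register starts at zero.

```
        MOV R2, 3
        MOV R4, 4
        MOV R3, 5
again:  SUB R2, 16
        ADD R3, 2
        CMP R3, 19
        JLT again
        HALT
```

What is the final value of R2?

MOV R2, 3 → R2=3
MOV R4, 4 → R4=4
MOV R3, 5 → R3=5
SUB R2, 16 → R2=3-16=-13
ADD R3, 2 → R3=5+2=7
CMP R3, 19  (cmp 7,19)
JLT again: taken
SUB R2, 16 → R2=(-13)-16=-29
ADD R3, 2 → R3=7+2=9
CMP R3, 19  (cmp 9,19)
JLT again: taken
SUB R2, 16 → R2=(-29)-16=-45
ADD R3, 2 → R3=9+2=11
CMP R3, 19  (cmp 11,19)
JLT again: taken
SUB R2, 16 → R2=(-45)-16=-61
ADD R3, 2 → R3=11+2=13
CMP R3, 19  (cmp 13,19)
JLT again: taken
SUB R2, 16 → R2=(-61)-16=-77
ADD R3, 2 → R3=13+2=15
CMP R3, 19  (cmp 15,19)
JLT again: taken
SUB R2, 16 → R2=(-77)-16=-93
ADD R3, 2 → R3=15+2=17
CMP R3, 19  (cmp 17,19)
JLT again: taken
SUB R2, 16 → R2=(-93)-16=-109
ADD R3, 2 → R3=17+2=19
CMP R3, 19  (cmp 19,19)
JLT again: not taken
halt.

-109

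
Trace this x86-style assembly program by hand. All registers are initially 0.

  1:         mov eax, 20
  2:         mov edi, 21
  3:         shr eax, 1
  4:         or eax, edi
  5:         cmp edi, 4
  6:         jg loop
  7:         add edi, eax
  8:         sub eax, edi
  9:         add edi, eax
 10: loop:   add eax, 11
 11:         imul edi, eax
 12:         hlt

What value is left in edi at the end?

eax=20
edi=21
eax=20>>1=10
eax=10|21=31
cmp edi, 4  (cmp 21,4)
jg loop: taken
eax=31+11=42
edi=21*42=882
halt.

882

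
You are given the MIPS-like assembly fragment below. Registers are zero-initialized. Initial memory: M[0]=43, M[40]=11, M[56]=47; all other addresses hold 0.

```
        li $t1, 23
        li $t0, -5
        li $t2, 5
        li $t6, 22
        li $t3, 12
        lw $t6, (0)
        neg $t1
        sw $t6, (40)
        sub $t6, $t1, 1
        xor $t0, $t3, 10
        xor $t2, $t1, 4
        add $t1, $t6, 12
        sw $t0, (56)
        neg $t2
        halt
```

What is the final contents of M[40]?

43

$t1=23
$t0=-5
$t2=5
$t6=22
$t3=12
$t6=M[0]=43
$t1=-(23)=-23
sw $t6, (40) → M[40]=43
$t6=(-23)-1=-24
$t0=12^10=6
$t2=(-23)^4=-19
$t1=(-24)+12=-12
sw $t0, (56) → M[56]=6
$t2=-(-19)=19
halt.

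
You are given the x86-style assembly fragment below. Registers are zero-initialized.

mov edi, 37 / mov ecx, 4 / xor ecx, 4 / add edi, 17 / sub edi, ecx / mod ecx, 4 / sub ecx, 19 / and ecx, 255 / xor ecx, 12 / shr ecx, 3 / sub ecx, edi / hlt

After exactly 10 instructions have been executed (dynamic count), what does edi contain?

54

after mov edi, 37: edi=37
after mov ecx, 4: ecx=4
after xor ecx, 4: ecx=4^4=0
after add edi, 17: edi=37+17=54
after sub edi, ecx: edi=54-0=54
after mod ecx, 4: ecx=0%4=0
after sub ecx, 19: ecx=0-19=-19
after and ecx, 255: ecx=(-19)&255=237
after xor ecx, 12: ecx=237^12=225
after shr ecx, 3: ecx=225>>3=28
After step 10: edi = 54.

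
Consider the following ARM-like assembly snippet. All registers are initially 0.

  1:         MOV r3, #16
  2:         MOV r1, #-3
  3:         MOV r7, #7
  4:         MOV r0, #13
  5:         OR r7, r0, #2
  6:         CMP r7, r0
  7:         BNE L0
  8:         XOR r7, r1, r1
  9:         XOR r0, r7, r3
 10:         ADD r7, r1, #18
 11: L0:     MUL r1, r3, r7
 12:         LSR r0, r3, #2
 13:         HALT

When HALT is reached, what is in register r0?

MOV r3, #16 → r3=16
MOV r1, #-3 → r1=-3
MOV r7, #7 → r7=7
MOV r0, #13 → r0=13
OR r7, r0, #2 → r7=13|2=15
CMP r7, r0  (cmp 15,13)
BNE L0: taken
MUL r1, r3, r7 → r1=16*15=240
LSR r0, r3, #2 → r0=16>>2=4
halt.

4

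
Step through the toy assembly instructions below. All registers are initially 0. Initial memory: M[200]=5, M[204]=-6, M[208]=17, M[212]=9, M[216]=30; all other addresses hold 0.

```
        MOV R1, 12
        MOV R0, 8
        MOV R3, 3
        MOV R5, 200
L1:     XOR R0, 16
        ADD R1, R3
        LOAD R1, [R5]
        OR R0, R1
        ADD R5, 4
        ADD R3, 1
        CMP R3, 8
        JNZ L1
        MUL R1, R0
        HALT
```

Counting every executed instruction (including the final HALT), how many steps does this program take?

46

after MOV R1, 12: R1=12
after MOV R0, 8: R0=8
after MOV R3, 3: R3=3
after MOV R5, 200: R5=200
after XOR R0, 16: R0=8^16=24
after ADD R1, R3: R1=12+3=15
after LOAD R1, [R5]: R1=M[200]=5
after OR R0, R1: R0=24|5=29
after ADD R5, 4: R5=200+4=204
after ADD R3, 1: R3=3+1=4
CMP R3, 8  (cmp 4,8)
JNZ L1: taken
after XOR R0, 16: R0=29^16=13
after ADD R1, R3: R1=5+4=9
after LOAD R1, [R5]: R1=M[204]=-6
after OR R0, R1: R0=13|(-6)=-1
after ADD R5, 4: R5=204+4=208
after ADD R3, 1: R3=4+1=5
CMP R3, 8  (cmp 5,8)
JNZ L1: taken
after XOR R0, 16: R0=(-1)^16=-17
after ADD R1, R3: R1=(-6)+5=-1
after LOAD R1, [R5]: R1=M[208]=17
after OR R0, R1: R0=(-17)|17=-1
after ADD R5, 4: R5=208+4=212
after ADD R3, 1: R3=5+1=6
CMP R3, 8  (cmp 6,8)
JNZ L1: taken
after XOR R0, 16: R0=(-1)^16=-17
after ADD R1, R3: R1=17+6=23
after LOAD R1, [R5]: R1=M[212]=9
after OR R0, R1: R0=(-17)|9=-17
after ADD R5, 4: R5=212+4=216
after ADD R3, 1: R3=6+1=7
CMP R3, 8  (cmp 7,8)
JNZ L1: taken
after XOR R0, 16: R0=(-17)^16=-1
after ADD R1, R3: R1=9+7=16
after LOAD R1, [R5]: R1=M[216]=30
after OR R0, R1: R0=(-1)|30=-1
after ADD R5, 4: R5=216+4=220
after ADD R3, 1: R3=7+1=8
CMP R3, 8  (cmp 8,8)
JNZ L1: not taken
after MUL R1, R0: R1=30*(-1)=-30
halt.
Total executed instructions: 46.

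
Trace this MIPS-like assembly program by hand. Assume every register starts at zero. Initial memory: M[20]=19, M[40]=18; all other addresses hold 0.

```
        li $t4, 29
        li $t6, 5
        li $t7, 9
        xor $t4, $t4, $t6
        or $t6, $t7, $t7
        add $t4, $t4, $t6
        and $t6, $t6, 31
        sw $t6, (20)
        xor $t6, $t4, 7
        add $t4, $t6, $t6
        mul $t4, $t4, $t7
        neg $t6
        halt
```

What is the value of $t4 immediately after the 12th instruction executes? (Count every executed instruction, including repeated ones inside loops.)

684

li $t4, 29 → $t4=29
li $t6, 5 → $t6=5
li $t7, 9 → $t7=9
xor $t4, $t4, $t6 → $t4=29^5=24
or $t6, $t7, $t7 → $t6=9|9=9
add $t4, $t4, $t6 → $t4=24+9=33
and $t6, $t6, 31 → $t6=9&31=9
sw $t6, (20) → M[20]=9
xor $t6, $t4, 7 → $t6=33^7=38
add $t4, $t6, $t6 → $t4=38+38=76
mul $t4, $t4, $t7 → $t4=76*9=684
neg $t6 → $t6=-(38)=-38
After step 12: $t4 = 684.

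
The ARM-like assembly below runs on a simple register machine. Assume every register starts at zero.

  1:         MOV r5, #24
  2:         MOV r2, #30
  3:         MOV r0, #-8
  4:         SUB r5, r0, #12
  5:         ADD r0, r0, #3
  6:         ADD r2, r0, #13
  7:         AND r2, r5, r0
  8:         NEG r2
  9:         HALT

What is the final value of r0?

MOV r5, #24 → r5=24
MOV r2, #30 → r2=30
MOV r0, #-8 → r0=-8
SUB r5, r0, #12 → r5=(-8)-12=-20
ADD r0, r0, #3 → r0=(-8)+3=-5
ADD r2, r0, #13 → r2=(-5)+13=8
AND r2, r5, r0 → r2=(-20)&(-5)=-24
NEG r2 → r2=-(-24)=24
halt.

-5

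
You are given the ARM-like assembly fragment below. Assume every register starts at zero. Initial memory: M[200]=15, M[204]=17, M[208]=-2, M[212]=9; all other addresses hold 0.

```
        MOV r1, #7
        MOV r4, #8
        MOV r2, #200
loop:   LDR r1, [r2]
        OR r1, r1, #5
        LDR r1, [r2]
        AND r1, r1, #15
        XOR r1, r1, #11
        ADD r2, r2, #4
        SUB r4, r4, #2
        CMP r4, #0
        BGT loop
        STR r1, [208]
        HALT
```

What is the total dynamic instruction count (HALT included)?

after MOV r1, #7: r1=7
after MOV r4, #8: r4=8
after MOV r2, #200: r2=200
after LDR r1, [r2]: r1=M[200]=15
after OR r1, r1, #5: r1=15|5=15
after LDR r1, [r2]: r1=M[200]=15
after AND r1, r1, #15: r1=15&15=15
after XOR r1, r1, #11: r1=15^11=4
after ADD r2, r2, #4: r2=200+4=204
after SUB r4, r4, #2: r4=8-2=6
CMP r4, #0  (cmp 6,0)
BGT loop: taken
after LDR r1, [r2]: r1=M[204]=17
after OR r1, r1, #5: r1=17|5=21
after LDR r1, [r2]: r1=M[204]=17
after AND r1, r1, #15: r1=17&15=1
after XOR r1, r1, #11: r1=1^11=10
after ADD r2, r2, #4: r2=204+4=208
after SUB r4, r4, #2: r4=6-2=4
CMP r4, #0  (cmp 4,0)
BGT loop: taken
after LDR r1, [r2]: r1=M[208]=-2
after OR r1, r1, #5: r1=(-2)|5=-1
after LDR r1, [r2]: r1=M[208]=-2
after AND r1, r1, #15: r1=(-2)&15=14
after XOR r1, r1, #11: r1=14^11=5
after ADD r2, r2, #4: r2=208+4=212
after SUB r4, r4, #2: r4=4-2=2
CMP r4, #0  (cmp 2,0)
BGT loop: taken
after LDR r1, [r2]: r1=M[212]=9
after OR r1, r1, #5: r1=9|5=13
after LDR r1, [r2]: r1=M[212]=9
after AND r1, r1, #15: r1=9&15=9
after XOR r1, r1, #11: r1=9^11=2
after ADD r2, r2, #4: r2=212+4=216
after SUB r4, r4, #2: r4=2-2=0
CMP r4, #0  (cmp 0,0)
BGT loop: not taken
STR r1, [208] → M[208]=2
halt.
Total executed instructions: 41.

41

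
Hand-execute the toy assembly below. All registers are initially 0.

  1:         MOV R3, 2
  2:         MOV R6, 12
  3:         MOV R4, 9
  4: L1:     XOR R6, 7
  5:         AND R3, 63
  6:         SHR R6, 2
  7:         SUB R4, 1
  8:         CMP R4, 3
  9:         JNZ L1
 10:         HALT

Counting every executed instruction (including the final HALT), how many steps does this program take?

40

after MOV R3, 2: R3=2
after MOV R6, 12: R6=12
after MOV R4, 9: R4=9
after XOR R6, 7: R6=12^7=11
after AND R3, 63: R3=2&63=2
after SHR R6, 2: R6=11>>2=2
after SUB R4, 1: R4=9-1=8
CMP R4, 3  (cmp 8,3)
JNZ L1: taken
after XOR R6, 7: R6=2^7=5
after AND R3, 63: R3=2&63=2
after SHR R6, 2: R6=5>>2=1
after SUB R4, 1: R4=8-1=7
CMP R4, 3  (cmp 7,3)
JNZ L1: taken
after XOR R6, 7: R6=1^7=6
after AND R3, 63: R3=2&63=2
after SHR R6, 2: R6=6>>2=1
after SUB R4, 1: R4=7-1=6
CMP R4, 3  (cmp 6,3)
JNZ L1: taken
after XOR R6, 7: R6=1^7=6
after AND R3, 63: R3=2&63=2
after SHR R6, 2: R6=6>>2=1
after SUB R4, 1: R4=6-1=5
CMP R4, 3  (cmp 5,3)
JNZ L1: taken
after XOR R6, 7: R6=1^7=6
after AND R3, 63: R3=2&63=2
after SHR R6, 2: R6=6>>2=1
after SUB R4, 1: R4=5-1=4
CMP R4, 3  (cmp 4,3)
JNZ L1: taken
after XOR R6, 7: R6=1^7=6
after AND R3, 63: R3=2&63=2
after SHR R6, 2: R6=6>>2=1
after SUB R4, 1: R4=4-1=3
CMP R4, 3  (cmp 3,3)
JNZ L1: not taken
halt.
Total executed instructions: 40.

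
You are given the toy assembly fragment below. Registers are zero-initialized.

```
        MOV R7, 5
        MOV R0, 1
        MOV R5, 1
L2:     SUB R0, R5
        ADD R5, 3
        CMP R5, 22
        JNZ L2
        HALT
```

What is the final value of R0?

-69

after MOV R7, 5: R7=5
after MOV R0, 1: R0=1
after MOV R5, 1: R5=1
after SUB R0, R5: R0=1-1=0
after ADD R5, 3: R5=1+3=4
CMP R5, 22  (cmp 4,22)
JNZ L2: taken
after SUB R0, R5: R0=0-4=-4
after ADD R5, 3: R5=4+3=7
CMP R5, 22  (cmp 7,22)
JNZ L2: taken
after SUB R0, R5: R0=(-4)-7=-11
after ADD R5, 3: R5=7+3=10
CMP R5, 22  (cmp 10,22)
JNZ L2: taken
after SUB R0, R5: R0=(-11)-10=-21
after ADD R5, 3: R5=10+3=13
CMP R5, 22  (cmp 13,22)
JNZ L2: taken
after SUB R0, R5: R0=(-21)-13=-34
after ADD R5, 3: R5=13+3=16
CMP R5, 22  (cmp 16,22)
JNZ L2: taken
after SUB R0, R5: R0=(-34)-16=-50
after ADD R5, 3: R5=16+3=19
CMP R5, 22  (cmp 19,22)
JNZ L2: taken
after SUB R0, R5: R0=(-50)-19=-69
after ADD R5, 3: R5=19+3=22
CMP R5, 22  (cmp 22,22)
JNZ L2: not taken
halt.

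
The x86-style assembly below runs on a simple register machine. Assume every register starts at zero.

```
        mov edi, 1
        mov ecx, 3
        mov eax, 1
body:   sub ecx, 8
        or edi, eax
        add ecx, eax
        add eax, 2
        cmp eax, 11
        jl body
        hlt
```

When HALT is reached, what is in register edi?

15

mov edi, 1 → edi=1
mov ecx, 3 → ecx=3
mov eax, 1 → eax=1
sub ecx, 8 → ecx=3-8=-5
or edi, eax → edi=1|1=1
add ecx, eax → ecx=(-5)+1=-4
add eax, 2 → eax=1+2=3
cmp eax, 11  (cmp 3,11)
jl body: taken
sub ecx, 8 → ecx=(-4)-8=-12
or edi, eax → edi=1|3=3
add ecx, eax → ecx=(-12)+3=-9
add eax, 2 → eax=3+2=5
cmp eax, 11  (cmp 5,11)
jl body: taken
sub ecx, 8 → ecx=(-9)-8=-17
or edi, eax → edi=3|5=7
add ecx, eax → ecx=(-17)+5=-12
add eax, 2 → eax=5+2=7
cmp eax, 11  (cmp 7,11)
jl body: taken
sub ecx, 8 → ecx=(-12)-8=-20
or edi, eax → edi=7|7=7
add ecx, eax → ecx=(-20)+7=-13
add eax, 2 → eax=7+2=9
cmp eax, 11  (cmp 9,11)
jl body: taken
sub ecx, 8 → ecx=(-13)-8=-21
or edi, eax → edi=7|9=15
add ecx, eax → ecx=(-21)+9=-12
add eax, 2 → eax=9+2=11
cmp eax, 11  (cmp 11,11)
jl body: not taken
halt.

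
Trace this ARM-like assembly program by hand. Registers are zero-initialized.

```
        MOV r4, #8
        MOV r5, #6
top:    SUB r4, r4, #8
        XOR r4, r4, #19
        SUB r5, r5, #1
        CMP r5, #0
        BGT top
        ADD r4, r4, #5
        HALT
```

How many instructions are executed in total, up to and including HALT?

after MOV r4, #8: r4=8
after MOV r5, #6: r5=6
after SUB r4, r4, #8: r4=8-8=0
after XOR r4, r4, #19: r4=0^19=19
after SUB r5, r5, #1: r5=6-1=5
CMP r5, #0  (cmp 5,0)
BGT top: taken
after SUB r4, r4, #8: r4=19-8=11
after XOR r4, r4, #19: r4=11^19=24
after SUB r5, r5, #1: r5=5-1=4
CMP r5, #0  (cmp 4,0)
BGT top: taken
after SUB r4, r4, #8: r4=24-8=16
after XOR r4, r4, #19: r4=16^19=3
after SUB r5, r5, #1: r5=4-1=3
CMP r5, #0  (cmp 3,0)
BGT top: taken
after SUB r4, r4, #8: r4=3-8=-5
after XOR r4, r4, #19: r4=(-5)^19=-24
after SUB r5, r5, #1: r5=3-1=2
CMP r5, #0  (cmp 2,0)
BGT top: taken
after SUB r4, r4, #8: r4=(-24)-8=-32
after XOR r4, r4, #19: r4=(-32)^19=-13
after SUB r5, r5, #1: r5=2-1=1
CMP r5, #0  (cmp 1,0)
BGT top: taken
after SUB r4, r4, #8: r4=(-13)-8=-21
after XOR r4, r4, #19: r4=(-21)^19=-8
after SUB r5, r5, #1: r5=1-1=0
CMP r5, #0  (cmp 0,0)
BGT top: not taken
after ADD r4, r4, #5: r4=(-8)+5=-3
halt.
Total executed instructions: 34.

34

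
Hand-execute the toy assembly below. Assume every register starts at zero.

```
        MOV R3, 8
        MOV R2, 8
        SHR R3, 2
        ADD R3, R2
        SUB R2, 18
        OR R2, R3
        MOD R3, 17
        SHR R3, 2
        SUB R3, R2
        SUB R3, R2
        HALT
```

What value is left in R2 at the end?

-2

after MOV R3, 8: R3=8
after MOV R2, 8: R2=8
after SHR R3, 2: R3=8>>2=2
after ADD R3, R2: R3=2+8=10
after SUB R2, 18: R2=8-18=-10
after OR R2, R3: R2=(-10)|10=-2
after MOD R3, 17: R3=10%17=10
after SHR R3, 2: R3=10>>2=2
after SUB R3, R2: R3=2-(-2)=4
after SUB R3, R2: R3=4-(-2)=6
halt.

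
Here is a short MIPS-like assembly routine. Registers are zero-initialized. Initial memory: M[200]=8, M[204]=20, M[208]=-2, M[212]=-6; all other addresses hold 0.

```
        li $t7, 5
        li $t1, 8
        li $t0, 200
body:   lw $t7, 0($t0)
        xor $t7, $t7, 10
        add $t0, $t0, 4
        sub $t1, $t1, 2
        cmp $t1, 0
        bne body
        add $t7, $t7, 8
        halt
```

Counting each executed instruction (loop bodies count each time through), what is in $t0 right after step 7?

204

after li $t7, 5: $t7=5
after li $t1, 8: $t1=8
after li $t0, 200: $t0=200
after lw $t7, 0($t0): $t7=M[200]=8
after xor $t7, $t7, 10: $t7=8^10=2
after add $t0, $t0, 4: $t0=200+4=204
after sub $t1, $t1, 2: $t1=8-2=6
After step 7: $t0 = 204.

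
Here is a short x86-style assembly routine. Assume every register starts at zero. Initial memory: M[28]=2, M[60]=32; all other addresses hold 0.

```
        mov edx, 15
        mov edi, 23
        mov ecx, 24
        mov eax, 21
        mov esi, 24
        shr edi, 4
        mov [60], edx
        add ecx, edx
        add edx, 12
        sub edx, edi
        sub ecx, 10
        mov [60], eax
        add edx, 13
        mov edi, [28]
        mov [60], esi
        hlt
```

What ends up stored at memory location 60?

24

mov edx, 15 → edx=15
mov edi, 23 → edi=23
mov ecx, 24 → ecx=24
mov eax, 21 → eax=21
mov esi, 24 → esi=24
shr edi, 4 → edi=23>>4=1
mov [60], edx → M[60]=15
add ecx, edx → ecx=24+15=39
add edx, 12 → edx=15+12=27
sub edx, edi → edx=27-1=26
sub ecx, 10 → ecx=39-10=29
mov [60], eax → M[60]=21
add edx, 13 → edx=26+13=39
mov edi, [28] → edi=M[28]=2
mov [60], esi → M[60]=24
halt.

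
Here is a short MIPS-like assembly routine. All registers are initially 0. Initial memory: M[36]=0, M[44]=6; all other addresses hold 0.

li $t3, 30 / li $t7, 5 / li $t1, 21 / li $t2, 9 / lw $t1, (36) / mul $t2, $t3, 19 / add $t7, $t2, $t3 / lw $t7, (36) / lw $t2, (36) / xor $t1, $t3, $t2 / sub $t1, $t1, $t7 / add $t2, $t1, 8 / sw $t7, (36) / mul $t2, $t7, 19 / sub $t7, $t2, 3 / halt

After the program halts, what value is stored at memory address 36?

0

after li $t3, 30: $t3=30
after li $t7, 5: $t7=5
after li $t1, 21: $t1=21
after li $t2, 9: $t2=9
after lw $t1, (36): $t1=M[36]=0
after mul $t2, $t3, 19: $t2=30*19=570
after add $t7, $t2, $t3: $t7=570+30=600
after lw $t7, (36): $t7=M[36]=0
after lw $t2, (36): $t2=M[36]=0
after xor $t1, $t3, $t2: $t1=30^0=30
after sub $t1, $t1, $t7: $t1=30-0=30
after add $t2, $t1, 8: $t2=30+8=38
sw $t7, (36) → M[36]=0
after mul $t2, $t7, 19: $t2=0*19=0
after sub $t7, $t2, 3: $t7=0-3=-3
halt.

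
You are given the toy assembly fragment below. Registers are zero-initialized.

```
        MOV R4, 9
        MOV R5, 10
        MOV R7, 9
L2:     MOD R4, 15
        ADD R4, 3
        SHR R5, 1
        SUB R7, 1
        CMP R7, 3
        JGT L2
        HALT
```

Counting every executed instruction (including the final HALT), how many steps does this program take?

MOV R4, 9 → R4=9
MOV R5, 10 → R5=10
MOV R7, 9 → R7=9
MOD R4, 15 → R4=9%15=9
ADD R4, 3 → R4=9+3=12
SHR R5, 1 → R5=10>>1=5
SUB R7, 1 → R7=9-1=8
CMP R7, 3  (cmp 8,3)
JGT L2: taken
MOD R4, 15 → R4=12%15=12
ADD R4, 3 → R4=12+3=15
SHR R5, 1 → R5=5>>1=2
SUB R7, 1 → R7=8-1=7
CMP R7, 3  (cmp 7,3)
JGT L2: taken
MOD R4, 15 → R4=15%15=0
ADD R4, 3 → R4=0+3=3
SHR R5, 1 → R5=2>>1=1
SUB R7, 1 → R7=7-1=6
CMP R7, 3  (cmp 6,3)
JGT L2: taken
MOD R4, 15 → R4=3%15=3
ADD R4, 3 → R4=3+3=6
SHR R5, 1 → R5=1>>1=0
SUB R7, 1 → R7=6-1=5
CMP R7, 3  (cmp 5,3)
JGT L2: taken
MOD R4, 15 → R4=6%15=6
ADD R4, 3 → R4=6+3=9
SHR R5, 1 → R5=0>>1=0
SUB R7, 1 → R7=5-1=4
CMP R7, 3  (cmp 4,3)
JGT L2: taken
MOD R4, 15 → R4=9%15=9
ADD R4, 3 → R4=9+3=12
SHR R5, 1 → R5=0>>1=0
SUB R7, 1 → R7=4-1=3
CMP R7, 3  (cmp 3,3)
JGT L2: not taken
halt.
Total executed instructions: 40.

40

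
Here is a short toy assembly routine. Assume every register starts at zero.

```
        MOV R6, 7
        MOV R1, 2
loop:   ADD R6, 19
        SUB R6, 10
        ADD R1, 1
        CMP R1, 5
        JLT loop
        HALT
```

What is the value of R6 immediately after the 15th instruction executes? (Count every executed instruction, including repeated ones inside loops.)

34

R6=7
R1=2
R6=7+19=26
R6=26-10=16
R1=2+1=3
CMP R1, 5  (cmp 3,5)
JLT loop: taken
R6=16+19=35
R6=35-10=25
R1=3+1=4
CMP R1, 5  (cmp 4,5)
JLT loop: taken
R6=25+19=44
R6=44-10=34
R1=4+1=5
After step 15: R6 = 34.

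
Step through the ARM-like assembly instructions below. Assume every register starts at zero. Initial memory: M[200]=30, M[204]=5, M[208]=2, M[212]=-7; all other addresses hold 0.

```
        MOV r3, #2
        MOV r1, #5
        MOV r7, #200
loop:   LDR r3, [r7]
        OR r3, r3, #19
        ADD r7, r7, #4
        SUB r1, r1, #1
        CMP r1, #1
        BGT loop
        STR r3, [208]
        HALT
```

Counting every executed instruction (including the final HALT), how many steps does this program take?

r3=2
r1=5
r7=200
r3=M[200]=30
r3=30|19=31
r7=200+4=204
r1=5-1=4
CMP r1, #1  (cmp 4,1)
BGT loop: taken
r3=M[204]=5
r3=5|19=23
r7=204+4=208
r1=4-1=3
CMP r1, #1  (cmp 3,1)
BGT loop: taken
r3=M[208]=2
r3=2|19=19
r7=208+4=212
r1=3-1=2
CMP r1, #1  (cmp 2,1)
BGT loop: taken
r3=M[212]=-7
r3=(-7)|19=-5
r7=212+4=216
r1=2-1=1
CMP r1, #1  (cmp 1,1)
BGT loop: not taken
STR r3, [208] → M[208]=-5
halt.
Total executed instructions: 29.

29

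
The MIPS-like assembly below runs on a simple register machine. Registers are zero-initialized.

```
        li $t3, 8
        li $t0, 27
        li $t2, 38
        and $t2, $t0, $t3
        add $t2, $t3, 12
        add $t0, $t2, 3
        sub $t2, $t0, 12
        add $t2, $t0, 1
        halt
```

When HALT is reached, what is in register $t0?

23

li $t3, 8 → $t3=8
li $t0, 27 → $t0=27
li $t2, 38 → $t2=38
and $t2, $t0, $t3 → $t2=27&8=8
add $t2, $t3, 12 → $t2=8+12=20
add $t0, $t2, 3 → $t0=20+3=23
sub $t2, $t0, 12 → $t2=23-12=11
add $t2, $t0, 1 → $t2=23+1=24
halt.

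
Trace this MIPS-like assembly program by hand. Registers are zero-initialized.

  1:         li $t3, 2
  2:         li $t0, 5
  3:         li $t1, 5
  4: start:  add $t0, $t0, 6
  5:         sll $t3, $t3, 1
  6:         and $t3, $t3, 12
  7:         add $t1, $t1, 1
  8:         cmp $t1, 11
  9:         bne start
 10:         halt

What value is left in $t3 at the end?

0

$t3=2
$t0=5
$t1=5
$t0=5+6=11
$t3=2<<1=4
$t3=4&12=4
$t1=5+1=6
cmp $t1, 11  (cmp 6,11)
bne start: taken
$t0=11+6=17
$t3=4<<1=8
$t3=8&12=8
$t1=6+1=7
cmp $t1, 11  (cmp 7,11)
bne start: taken
$t0=17+6=23
$t3=8<<1=16
$t3=16&12=0
$t1=7+1=8
cmp $t1, 11  (cmp 8,11)
bne start: taken
$t0=23+6=29
$t3=0<<1=0
$t3=0&12=0
$t1=8+1=9
cmp $t1, 11  (cmp 9,11)
bne start: taken
$t0=29+6=35
$t3=0<<1=0
$t3=0&12=0
$t1=9+1=10
cmp $t1, 11  (cmp 10,11)
bne start: taken
$t0=35+6=41
$t3=0<<1=0
$t3=0&12=0
$t1=10+1=11
cmp $t1, 11  (cmp 11,11)
bne start: not taken
halt.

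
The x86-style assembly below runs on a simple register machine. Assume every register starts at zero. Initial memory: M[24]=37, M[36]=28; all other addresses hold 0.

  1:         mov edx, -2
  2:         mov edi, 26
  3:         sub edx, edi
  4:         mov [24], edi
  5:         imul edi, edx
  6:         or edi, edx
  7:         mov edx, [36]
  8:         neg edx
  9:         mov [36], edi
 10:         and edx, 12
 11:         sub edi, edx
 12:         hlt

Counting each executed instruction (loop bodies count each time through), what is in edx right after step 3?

edx=-2
edi=26
edx=(-2)-26=-28
After step 3: edx = -28.

-28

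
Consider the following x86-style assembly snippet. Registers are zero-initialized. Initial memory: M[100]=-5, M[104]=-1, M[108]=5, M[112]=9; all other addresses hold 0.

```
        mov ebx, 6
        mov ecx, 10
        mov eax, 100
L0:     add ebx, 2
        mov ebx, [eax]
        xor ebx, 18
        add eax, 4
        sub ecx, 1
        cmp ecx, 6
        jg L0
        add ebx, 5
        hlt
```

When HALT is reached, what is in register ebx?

32

after mov ebx, 6: ebx=6
after mov ecx, 10: ecx=10
after mov eax, 100: eax=100
after add ebx, 2: ebx=6+2=8
after mov ebx, [eax]: ebx=M[100]=-5
after xor ebx, 18: ebx=(-5)^18=-23
after add eax, 4: eax=100+4=104
after sub ecx, 1: ecx=10-1=9
cmp ecx, 6  (cmp 9,6)
jg L0: taken
after add ebx, 2: ebx=(-23)+2=-21
after mov ebx, [eax]: ebx=M[104]=-1
after xor ebx, 18: ebx=(-1)^18=-19
after add eax, 4: eax=104+4=108
after sub ecx, 1: ecx=9-1=8
cmp ecx, 6  (cmp 8,6)
jg L0: taken
after add ebx, 2: ebx=(-19)+2=-17
after mov ebx, [eax]: ebx=M[108]=5
after xor ebx, 18: ebx=5^18=23
after add eax, 4: eax=108+4=112
after sub ecx, 1: ecx=8-1=7
cmp ecx, 6  (cmp 7,6)
jg L0: taken
after add ebx, 2: ebx=23+2=25
after mov ebx, [eax]: ebx=M[112]=9
after xor ebx, 18: ebx=9^18=27
after add eax, 4: eax=112+4=116
after sub ecx, 1: ecx=7-1=6
cmp ecx, 6  (cmp 6,6)
jg L0: not taken
after add ebx, 5: ebx=27+5=32
halt.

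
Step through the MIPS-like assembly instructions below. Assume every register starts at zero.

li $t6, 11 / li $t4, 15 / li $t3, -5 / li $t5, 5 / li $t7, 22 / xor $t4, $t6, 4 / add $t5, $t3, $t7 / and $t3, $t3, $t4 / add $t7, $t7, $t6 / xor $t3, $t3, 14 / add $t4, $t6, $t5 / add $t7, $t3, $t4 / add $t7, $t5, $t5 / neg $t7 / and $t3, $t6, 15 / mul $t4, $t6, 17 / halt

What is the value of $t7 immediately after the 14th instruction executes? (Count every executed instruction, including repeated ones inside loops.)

-34

after li $t6, 11: $t6=11
after li $t4, 15: $t4=15
after li $t3, -5: $t3=-5
after li $t5, 5: $t5=5
after li $t7, 22: $t7=22
after xor $t4, $t6, 4: $t4=11^4=15
after add $t5, $t3, $t7: $t5=(-5)+22=17
after and $t3, $t3, $t4: $t3=(-5)&15=11
after add $t7, $t7, $t6: $t7=22+11=33
after xor $t3, $t3, 14: $t3=11^14=5
after add $t4, $t6, $t5: $t4=11+17=28
after add $t7, $t3, $t4: $t7=5+28=33
after add $t7, $t5, $t5: $t7=17+17=34
after neg $t7: $t7=-(34)=-34
After step 14: $t7 = -34.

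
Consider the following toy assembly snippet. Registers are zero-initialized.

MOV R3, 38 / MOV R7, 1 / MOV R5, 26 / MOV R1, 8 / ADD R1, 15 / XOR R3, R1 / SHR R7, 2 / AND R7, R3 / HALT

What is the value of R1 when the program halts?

MOV R3, 38 → R3=38
MOV R7, 1 → R7=1
MOV R5, 26 → R5=26
MOV R1, 8 → R1=8
ADD R1, 15 → R1=8+15=23
XOR R3, R1 → R3=38^23=49
SHR R7, 2 → R7=1>>2=0
AND R7, R3 → R7=0&49=0
halt.

23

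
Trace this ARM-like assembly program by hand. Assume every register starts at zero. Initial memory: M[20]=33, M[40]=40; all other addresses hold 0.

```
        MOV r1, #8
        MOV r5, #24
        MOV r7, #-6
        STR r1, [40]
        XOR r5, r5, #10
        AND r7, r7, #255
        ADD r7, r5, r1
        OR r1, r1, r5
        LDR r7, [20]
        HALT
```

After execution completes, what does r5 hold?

18

r1=8
r5=24
r7=-6
STR r1, [40] → M[40]=8
r5=24^10=18
r7=(-6)&255=250
r7=18+8=26
r1=8|18=26
r7=M[20]=33
halt.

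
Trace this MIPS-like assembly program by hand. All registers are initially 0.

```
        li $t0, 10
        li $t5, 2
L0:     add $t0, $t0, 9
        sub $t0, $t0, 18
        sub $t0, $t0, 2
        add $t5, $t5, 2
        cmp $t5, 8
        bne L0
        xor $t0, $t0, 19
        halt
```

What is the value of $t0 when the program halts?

-6

$t0=10
$t5=2
$t0=10+9=19
$t0=19-18=1
$t0=1-2=-1
$t5=2+2=4
cmp $t5, 8  (cmp 4,8)
bne L0: taken
$t0=(-1)+9=8
$t0=8-18=-10
$t0=(-10)-2=-12
$t5=4+2=6
cmp $t5, 8  (cmp 6,8)
bne L0: taken
$t0=(-12)+9=-3
$t0=(-3)-18=-21
$t0=(-21)-2=-23
$t5=6+2=8
cmp $t5, 8  (cmp 8,8)
bne L0: not taken
$t0=(-23)^19=-6
halt.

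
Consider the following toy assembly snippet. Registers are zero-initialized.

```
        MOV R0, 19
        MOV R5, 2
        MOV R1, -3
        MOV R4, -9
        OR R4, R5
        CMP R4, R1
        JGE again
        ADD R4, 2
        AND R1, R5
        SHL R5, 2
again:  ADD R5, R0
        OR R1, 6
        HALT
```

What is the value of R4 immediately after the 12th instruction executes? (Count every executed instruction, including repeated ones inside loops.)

R0=19
R5=2
R1=-3
R4=-9
R4=(-9)|2=-9
CMP R4, R1  (cmp -9,-3)
JGE again: not taken
R4=(-9)+2=-7
R1=(-3)&2=0
R5=2<<2=8
R5=8+19=27
R1=0|6=6
After step 12: R4 = -7.

-7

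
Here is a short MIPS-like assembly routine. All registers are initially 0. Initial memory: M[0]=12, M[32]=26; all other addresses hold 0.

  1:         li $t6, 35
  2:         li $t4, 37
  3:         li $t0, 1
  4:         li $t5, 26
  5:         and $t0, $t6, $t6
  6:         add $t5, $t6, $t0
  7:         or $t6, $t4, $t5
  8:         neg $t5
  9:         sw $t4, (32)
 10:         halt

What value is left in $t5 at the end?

after li $t6, 35: $t6=35
after li $t4, 37: $t4=37
after li $t0, 1: $t0=1
after li $t5, 26: $t5=26
after and $t0, $t6, $t6: $t0=35&35=35
after add $t5, $t6, $t0: $t5=35+35=70
after or $t6, $t4, $t5: $t6=37|70=103
after neg $t5: $t5=-(70)=-70
sw $t4, (32) → M[32]=37
halt.

-70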